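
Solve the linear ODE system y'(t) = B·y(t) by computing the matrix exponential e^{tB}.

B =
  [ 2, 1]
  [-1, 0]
e^{tB} =
  [t*exp(t) + exp(t), t*exp(t)]
  [-t*exp(t), -t*exp(t) + exp(t)]

Strategy: write B = P · J · P⁻¹ where J is a Jordan canonical form, so e^{tB} = P · e^{tJ} · P⁻¹, and e^{tJ} can be computed block-by-block.

B has Jordan form
J =
  [1, 1]
  [0, 1]
(up to reordering of blocks).

Per-block formulas:
  For a 2×2 Jordan block J_2(1): exp(t · J_2(1)) = e^(1t)·(I + t·N), where N is the 2×2 nilpotent shift.

After assembling e^{tJ} and conjugating by P, we get:

e^{tB} =
  [t*exp(t) + exp(t), t*exp(t)]
  [-t*exp(t), -t*exp(t) + exp(t)]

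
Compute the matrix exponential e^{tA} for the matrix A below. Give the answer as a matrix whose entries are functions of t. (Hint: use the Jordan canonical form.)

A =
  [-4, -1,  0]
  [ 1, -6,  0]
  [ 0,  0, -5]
e^{tA} =
  [t*exp(-5*t) + exp(-5*t), -t*exp(-5*t), 0]
  [t*exp(-5*t), -t*exp(-5*t) + exp(-5*t), 0]
  [0, 0, exp(-5*t)]

Strategy: write A = P · J · P⁻¹ where J is a Jordan canonical form, so e^{tA} = P · e^{tJ} · P⁻¹, and e^{tJ} can be computed block-by-block.

A has Jordan form
J =
  [-5,  1,  0]
  [ 0, -5,  0]
  [ 0,  0, -5]
(up to reordering of blocks).

Per-block formulas:
  For a 2×2 Jordan block J_2(-5): exp(t · J_2(-5)) = e^(-5t)·(I + t·N), where N is the 2×2 nilpotent shift.
  For a 1×1 block at λ = -5: exp(t · [-5]) = [e^(-5t)].

After assembling e^{tJ} and conjugating by P, we get:

e^{tA} =
  [t*exp(-5*t) + exp(-5*t), -t*exp(-5*t), 0]
  [t*exp(-5*t), -t*exp(-5*t) + exp(-5*t), 0]
  [0, 0, exp(-5*t)]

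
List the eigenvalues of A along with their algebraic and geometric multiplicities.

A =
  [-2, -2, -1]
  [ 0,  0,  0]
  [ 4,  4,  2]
λ = 0: alg = 3, geom = 2

Step 1 — factor the characteristic polynomial to read off the algebraic multiplicities:
  χ_A(x) = x^3

Step 2 — compute geometric multiplicities via the rank-nullity identity g(λ) = n − rank(A − λI):
  rank(A − (0)·I) = 1, so dim ker(A − (0)·I) = n − 1 = 2

Summary:
  λ = 0: algebraic multiplicity = 3, geometric multiplicity = 2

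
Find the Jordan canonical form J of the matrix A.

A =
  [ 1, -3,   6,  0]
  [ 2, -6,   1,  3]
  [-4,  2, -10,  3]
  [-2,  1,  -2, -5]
J_3(-5) ⊕ J_1(-5)

The characteristic polynomial is
  det(x·I − A) = x^4 + 20*x^3 + 150*x^2 + 500*x + 625 = (x + 5)^4

Eigenvalues and multiplicities (the geometric multiplicity of λ is n − rank(A − λI), which equals the number of Jordan blocks for λ):
  λ = -5: algebraic multiplicity = 4, geometric multiplicity = 2

Determining the block sizes for each eigenvalue:
  λ = -5: with am = 4 and gm = 2, the partition is not yet determined (e.g. several partitions of 4 into 2 parts exist). Let N = A − (-5)·I. Computing rank(N^1) = 2, rank(N^2) = 1, rank(N^3) = 0; the number of blocks of size ≥ j is rank(N^{j−1}) − rank(N^j), giving [2, 1, 1]. So we have 1 block(s) of size 3, 1 block(s) of size 1 → block sizes [3, 1]

Assembling the blocks gives a Jordan form
J =
  [-5,  1,  0,  0]
  [ 0, -5,  1,  0]
  [ 0,  0, -5,  0]
  [ 0,  0,  0, -5]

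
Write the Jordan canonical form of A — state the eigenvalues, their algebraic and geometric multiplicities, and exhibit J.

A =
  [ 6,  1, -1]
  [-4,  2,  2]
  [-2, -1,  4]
J_3(4)

The characteristic polynomial is
  det(x·I − A) = x^3 - 12*x^2 + 48*x - 64 = (x - 4)^3

Eigenvalues and multiplicities (the geometric multiplicity of λ is n − rank(A − λI), which equals the number of Jordan blocks for λ):
  λ = 4: algebraic multiplicity = 3, geometric multiplicity = 1

Determining the block sizes for each eigenvalue:
  λ = 4: one block (gm = 1), so the single block has size am = 3 → block sizes [3]

Assembling the blocks gives a Jordan form
J =
  [4, 1, 0]
  [0, 4, 1]
  [0, 0, 4]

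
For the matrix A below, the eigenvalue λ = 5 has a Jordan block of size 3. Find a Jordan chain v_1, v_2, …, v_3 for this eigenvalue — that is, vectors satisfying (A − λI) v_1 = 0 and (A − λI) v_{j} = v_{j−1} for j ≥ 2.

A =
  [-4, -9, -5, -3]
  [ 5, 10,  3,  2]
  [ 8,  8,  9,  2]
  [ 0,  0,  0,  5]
A Jordan chain for λ = 5 of length 3:
v_1 = (-4, 4, 0, 0)ᵀ
v_2 = (-9, 5, 8, 0)ᵀ
v_3 = (1, 0, 0, 0)ᵀ

Let N = A − (5)·I. We want v_3 with N^3 v_3 = 0 but N^2 v_3 ≠ 0; then v_{j-1} := N · v_j for j = 3, …, 2.

Pick v_3 = (1, 0, 0, 0)ᵀ.
Then v_2 = N · v_3 = (-9, 5, 8, 0)ᵀ.
Then v_1 = N · v_2 = (-4, 4, 0, 0)ᵀ.

Sanity check: (A − (5)·I) v_1 = (0, 0, 0, 0)ᵀ = 0. ✓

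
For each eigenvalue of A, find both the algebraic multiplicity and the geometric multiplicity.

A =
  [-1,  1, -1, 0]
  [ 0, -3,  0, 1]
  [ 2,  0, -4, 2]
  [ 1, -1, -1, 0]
λ = -2: alg = 4, geom = 2

Step 1 — factor the characteristic polynomial to read off the algebraic multiplicities:
  χ_A(x) = (x + 2)^4

Step 2 — compute geometric multiplicities via the rank-nullity identity g(λ) = n − rank(A − λI):
  rank(A − (-2)·I) = 2, so dim ker(A − (-2)·I) = n − 2 = 2

Summary:
  λ = -2: algebraic multiplicity = 4, geometric multiplicity = 2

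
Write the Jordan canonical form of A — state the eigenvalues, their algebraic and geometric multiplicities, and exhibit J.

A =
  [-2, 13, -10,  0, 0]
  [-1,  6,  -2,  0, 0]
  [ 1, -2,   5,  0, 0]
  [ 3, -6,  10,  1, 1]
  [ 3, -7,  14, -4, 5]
J_3(3) ⊕ J_2(3)

The characteristic polynomial is
  det(x·I − A) = x^5 - 15*x^4 + 90*x^3 - 270*x^2 + 405*x - 243 = (x - 3)^5

Eigenvalues and multiplicities (the geometric multiplicity of λ is n − rank(A − λI), which equals the number of Jordan blocks for λ):
  λ = 3: algebraic multiplicity = 5, geometric multiplicity = 2

Determining the block sizes for each eigenvalue:
  λ = 3: with am = 5 and gm = 2, the partition is not yet determined (e.g. several partitions of 5 into 2 parts exist). Let N = A − (3)·I. Computing rank(N^1) = 3, rank(N^2) = 1, rank(N^3) = 0; the number of blocks of size ≥ j is rank(N^{j−1}) − rank(N^j), giving [2, 2, 1]. So we have 1 block(s) of size 3, 1 block(s) of size 2 → block sizes [3, 2]

Assembling the blocks gives a Jordan form
J =
  [3, 1, 0, 0, 0]
  [0, 3, 1, 0, 0]
  [0, 0, 3, 0, 0]
  [0, 0, 0, 3, 1]
  [0, 0, 0, 0, 3]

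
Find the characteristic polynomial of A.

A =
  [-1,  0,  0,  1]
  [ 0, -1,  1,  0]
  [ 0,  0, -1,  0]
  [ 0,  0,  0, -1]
x^4 + 4*x^3 + 6*x^2 + 4*x + 1

Expanding det(x·I − A) (e.g. by cofactor expansion or by noting that A is similar to its Jordan form J, which has the same characteristic polynomial as A) gives
  χ_A(x) = x^4 + 4*x^3 + 6*x^2 + 4*x + 1
which factors as (x + 1)^4. The eigenvalues (with algebraic multiplicities) are λ = -1 with multiplicity 4.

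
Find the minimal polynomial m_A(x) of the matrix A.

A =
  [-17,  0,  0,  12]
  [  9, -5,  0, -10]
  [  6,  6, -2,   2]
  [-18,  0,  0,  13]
x^4 + 11*x^3 + 33*x^2 + 5*x - 50

The characteristic polynomial is χ_A(x) = (x - 1)*(x + 2)*(x + 5)^2, so the eigenvalues are known. The minimal polynomial is
  m_A(x) = Π_λ (x − λ)^{k_λ}
where k_λ is the size of the *largest* Jordan block for λ (equivalently, the smallest k with (A − λI)^k v = 0 for every generalised eigenvector v of λ).

  λ = -5: largest Jordan block has size 2, contributing (x + 5)^2
  λ = -2: largest Jordan block has size 1, contributing (x + 2)
  λ = 1: largest Jordan block has size 1, contributing (x − 1)

So m_A(x) = (x - 1)*(x + 2)*(x + 5)^2 = x^4 + 11*x^3 + 33*x^2 + 5*x - 50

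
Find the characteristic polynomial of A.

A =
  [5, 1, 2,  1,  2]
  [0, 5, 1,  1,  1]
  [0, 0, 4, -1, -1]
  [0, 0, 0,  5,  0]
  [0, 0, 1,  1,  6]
x^5 - 25*x^4 + 250*x^3 - 1250*x^2 + 3125*x - 3125

Expanding det(x·I − A) (e.g. by cofactor expansion or by noting that A is similar to its Jordan form J, which has the same characteristic polynomial as A) gives
  χ_A(x) = x^5 - 25*x^4 + 250*x^3 - 1250*x^2 + 3125*x - 3125
which factors as (x - 5)^5. The eigenvalues (with algebraic multiplicities) are λ = 5 with multiplicity 5.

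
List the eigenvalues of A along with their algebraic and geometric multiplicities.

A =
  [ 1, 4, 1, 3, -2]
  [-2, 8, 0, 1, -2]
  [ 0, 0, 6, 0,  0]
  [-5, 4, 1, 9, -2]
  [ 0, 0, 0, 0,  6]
λ = 6: alg = 5, geom = 3

Step 1 — factor the characteristic polynomial to read off the algebraic multiplicities:
  χ_A(x) = (x - 6)^5

Step 2 — compute geometric multiplicities via the rank-nullity identity g(λ) = n − rank(A − λI):
  rank(A − (6)·I) = 2, so dim ker(A − (6)·I) = n − 2 = 3

Summary:
  λ = 6: algebraic multiplicity = 5, geometric multiplicity = 3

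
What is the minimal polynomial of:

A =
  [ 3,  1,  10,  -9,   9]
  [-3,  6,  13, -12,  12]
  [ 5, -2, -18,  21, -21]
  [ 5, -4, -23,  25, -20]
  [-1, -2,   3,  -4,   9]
x^3 - 15*x^2 + 75*x - 125

The characteristic polynomial is χ_A(x) = (x - 5)^5, so the eigenvalues are known. The minimal polynomial is
  m_A(x) = Π_λ (x − λ)^{k_λ}
where k_λ is the size of the *largest* Jordan block for λ (equivalently, the smallest k with (A − λI)^k v = 0 for every generalised eigenvector v of λ).

  λ = 5: largest Jordan block has size 3, contributing (x − 5)^3

So m_A(x) = (x - 5)^3 = x^3 - 15*x^2 + 75*x - 125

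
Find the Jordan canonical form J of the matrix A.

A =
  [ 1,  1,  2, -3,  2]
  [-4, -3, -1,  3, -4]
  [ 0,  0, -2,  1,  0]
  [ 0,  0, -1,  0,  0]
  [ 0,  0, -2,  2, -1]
J_2(-1) ⊕ J_2(-1) ⊕ J_1(-1)

The characteristic polynomial is
  det(x·I − A) = x^5 + 5*x^4 + 10*x^3 + 10*x^2 + 5*x + 1 = (x + 1)^5

Eigenvalues and multiplicities (the geometric multiplicity of λ is n − rank(A − λI), which equals the number of Jordan blocks for λ):
  λ = -1: algebraic multiplicity = 5, geometric multiplicity = 3

Determining the block sizes for each eigenvalue:
  λ = -1: with am = 5 and gm = 3, the partition is not yet determined (e.g. several partitions of 5 into 3 parts exist). Let N = A − (-1)·I. Computing rank(N^1) = 2, rank(N^2) = 0; the number of blocks of size ≥ j is rank(N^{j−1}) − rank(N^j), giving [3, 2]. So we have 2 block(s) of size 2, 1 block(s) of size 1 → block sizes [2, 2, 1]

Assembling the blocks gives a Jordan form
J =
  [-1,  1,  0,  0,  0]
  [ 0, -1,  0,  0,  0]
  [ 0,  0, -1,  1,  0]
  [ 0,  0,  0, -1,  0]
  [ 0,  0,  0,  0, -1]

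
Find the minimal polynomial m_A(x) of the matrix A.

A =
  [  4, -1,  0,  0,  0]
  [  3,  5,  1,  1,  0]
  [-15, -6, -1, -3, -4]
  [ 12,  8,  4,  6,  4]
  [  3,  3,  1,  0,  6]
x^3 - 12*x^2 + 48*x - 64

The characteristic polynomial is χ_A(x) = (x - 4)^5, so the eigenvalues are known. The minimal polynomial is
  m_A(x) = Π_λ (x − λ)^{k_λ}
where k_λ is the size of the *largest* Jordan block for λ (equivalently, the smallest k with (A − λI)^k v = 0 for every generalised eigenvector v of λ).

  λ = 4: largest Jordan block has size 3, contributing (x − 4)^3

So m_A(x) = (x - 4)^3 = x^3 - 12*x^2 + 48*x - 64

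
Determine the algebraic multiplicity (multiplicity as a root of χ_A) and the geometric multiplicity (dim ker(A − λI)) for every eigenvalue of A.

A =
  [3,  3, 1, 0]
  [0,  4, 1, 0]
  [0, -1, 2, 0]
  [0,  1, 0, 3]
λ = 3: alg = 4, geom = 2

Step 1 — factor the characteristic polynomial to read off the algebraic multiplicities:
  χ_A(x) = (x - 3)^4

Step 2 — compute geometric multiplicities via the rank-nullity identity g(λ) = n − rank(A − λI):
  rank(A − (3)·I) = 2, so dim ker(A − (3)·I) = n − 2 = 2

Summary:
  λ = 3: algebraic multiplicity = 4, geometric multiplicity = 2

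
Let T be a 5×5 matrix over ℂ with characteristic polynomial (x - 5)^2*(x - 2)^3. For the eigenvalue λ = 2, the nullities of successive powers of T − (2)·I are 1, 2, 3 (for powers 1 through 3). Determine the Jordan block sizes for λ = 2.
Block sizes for λ = 2: [3]

From the dimensions of kernels of powers, the number of Jordan blocks of size at least j is d_j − d_{j−1} where d_j = dim ker(N^j) (with d_0 = 0). Computing the differences gives [1, 1, 1].
The number of blocks of size exactly k is (#blocks of size ≥ k) − (#blocks of size ≥ k + 1), so the partition is: 1 block(s) of size 3.
In nonincreasing order the block sizes are [3].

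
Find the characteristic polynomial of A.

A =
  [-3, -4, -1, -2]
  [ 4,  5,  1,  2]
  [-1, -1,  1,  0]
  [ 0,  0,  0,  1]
x^4 - 4*x^3 + 6*x^2 - 4*x + 1

Expanding det(x·I − A) (e.g. by cofactor expansion or by noting that A is similar to its Jordan form J, which has the same characteristic polynomial as A) gives
  χ_A(x) = x^4 - 4*x^3 + 6*x^2 - 4*x + 1
which factors as (x - 1)^4. The eigenvalues (with algebraic multiplicities) are λ = 1 with multiplicity 4.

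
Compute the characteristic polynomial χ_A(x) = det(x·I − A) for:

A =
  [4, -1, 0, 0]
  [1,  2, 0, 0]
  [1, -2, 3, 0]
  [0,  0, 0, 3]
x^4 - 12*x^3 + 54*x^2 - 108*x + 81

Expanding det(x·I − A) (e.g. by cofactor expansion or by noting that A is similar to its Jordan form J, which has the same characteristic polynomial as A) gives
  χ_A(x) = x^4 - 12*x^3 + 54*x^2 - 108*x + 81
which factors as (x - 3)^4. The eigenvalues (with algebraic multiplicities) are λ = 3 with multiplicity 4.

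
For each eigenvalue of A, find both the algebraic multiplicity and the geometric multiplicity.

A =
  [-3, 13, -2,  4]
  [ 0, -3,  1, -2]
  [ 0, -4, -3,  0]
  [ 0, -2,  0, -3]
λ = -3: alg = 4, geom = 2

Step 1 — factor the characteristic polynomial to read off the algebraic multiplicities:
  χ_A(x) = (x + 3)^4

Step 2 — compute geometric multiplicities via the rank-nullity identity g(λ) = n − rank(A − λI):
  rank(A − (-3)·I) = 2, so dim ker(A − (-3)·I) = n − 2 = 2

Summary:
  λ = -3: algebraic multiplicity = 4, geometric multiplicity = 2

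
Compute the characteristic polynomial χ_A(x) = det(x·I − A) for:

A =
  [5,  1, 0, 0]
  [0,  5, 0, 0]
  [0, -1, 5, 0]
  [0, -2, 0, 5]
x^4 - 20*x^3 + 150*x^2 - 500*x + 625

Expanding det(x·I − A) (e.g. by cofactor expansion or by noting that A is similar to its Jordan form J, which has the same characteristic polynomial as A) gives
  χ_A(x) = x^4 - 20*x^3 + 150*x^2 - 500*x + 625
which factors as (x - 5)^4. The eigenvalues (with algebraic multiplicities) are λ = 5 with multiplicity 4.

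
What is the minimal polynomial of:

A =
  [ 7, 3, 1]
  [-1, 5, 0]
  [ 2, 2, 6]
x^3 - 18*x^2 + 108*x - 216

The characteristic polynomial is χ_A(x) = (x - 6)^3, so the eigenvalues are known. The minimal polynomial is
  m_A(x) = Π_λ (x − λ)^{k_λ}
where k_λ is the size of the *largest* Jordan block for λ (equivalently, the smallest k with (A − λI)^k v = 0 for every generalised eigenvector v of λ).

  λ = 6: largest Jordan block has size 3, contributing (x − 6)^3

So m_A(x) = (x - 6)^3 = x^3 - 18*x^2 + 108*x - 216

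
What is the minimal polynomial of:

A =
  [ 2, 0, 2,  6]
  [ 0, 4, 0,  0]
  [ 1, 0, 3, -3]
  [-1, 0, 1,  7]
x^2 - 8*x + 16

The characteristic polynomial is χ_A(x) = (x - 4)^4, so the eigenvalues are known. The minimal polynomial is
  m_A(x) = Π_λ (x − λ)^{k_λ}
where k_λ is the size of the *largest* Jordan block for λ (equivalently, the smallest k with (A − λI)^k v = 0 for every generalised eigenvector v of λ).

  λ = 4: largest Jordan block has size 2, contributing (x − 4)^2

So m_A(x) = (x - 4)^2 = x^2 - 8*x + 16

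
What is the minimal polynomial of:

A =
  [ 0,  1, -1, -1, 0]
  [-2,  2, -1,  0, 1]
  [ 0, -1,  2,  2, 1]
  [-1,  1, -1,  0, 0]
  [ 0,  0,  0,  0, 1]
x^2 - 2*x + 1

The characteristic polynomial is χ_A(x) = (x - 1)^5, so the eigenvalues are known. The minimal polynomial is
  m_A(x) = Π_λ (x − λ)^{k_λ}
where k_λ is the size of the *largest* Jordan block for λ (equivalently, the smallest k with (A − λI)^k v = 0 for every generalised eigenvector v of λ).

  λ = 1: largest Jordan block has size 2, contributing (x − 1)^2

So m_A(x) = (x - 1)^2 = x^2 - 2*x + 1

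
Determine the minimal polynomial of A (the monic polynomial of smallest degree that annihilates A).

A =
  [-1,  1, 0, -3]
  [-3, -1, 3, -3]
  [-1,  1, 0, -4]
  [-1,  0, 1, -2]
x^2 + 2*x + 1

The characteristic polynomial is χ_A(x) = (x + 1)^4, so the eigenvalues are known. The minimal polynomial is
  m_A(x) = Π_λ (x − λ)^{k_λ}
where k_λ is the size of the *largest* Jordan block for λ (equivalently, the smallest k with (A − λI)^k v = 0 for every generalised eigenvector v of λ).

  λ = -1: largest Jordan block has size 2, contributing (x + 1)^2

So m_A(x) = (x + 1)^2 = x^2 + 2*x + 1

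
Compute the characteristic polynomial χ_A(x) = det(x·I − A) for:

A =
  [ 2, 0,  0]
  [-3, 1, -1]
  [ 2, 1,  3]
x^3 - 6*x^2 + 12*x - 8

Expanding det(x·I − A) (e.g. by cofactor expansion or by noting that A is similar to its Jordan form J, which has the same characteristic polynomial as A) gives
  χ_A(x) = x^3 - 6*x^2 + 12*x - 8
which factors as (x - 2)^3. The eigenvalues (with algebraic multiplicities) are λ = 2 with multiplicity 3.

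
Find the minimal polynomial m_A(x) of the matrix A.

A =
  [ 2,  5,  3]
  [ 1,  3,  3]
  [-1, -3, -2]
x^3 - 3*x^2 + 3*x - 1

The characteristic polynomial is χ_A(x) = (x - 1)^3, so the eigenvalues are known. The minimal polynomial is
  m_A(x) = Π_λ (x − λ)^{k_λ}
where k_λ is the size of the *largest* Jordan block for λ (equivalently, the smallest k with (A − λI)^k v = 0 for every generalised eigenvector v of λ).

  λ = 1: largest Jordan block has size 3, contributing (x − 1)^3

So m_A(x) = (x - 1)^3 = x^3 - 3*x^2 + 3*x - 1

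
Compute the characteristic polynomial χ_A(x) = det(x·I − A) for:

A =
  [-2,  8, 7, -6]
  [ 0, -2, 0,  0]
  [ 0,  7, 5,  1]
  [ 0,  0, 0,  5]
x^4 - 6*x^3 - 11*x^2 + 60*x + 100

Expanding det(x·I − A) (e.g. by cofactor expansion or by noting that A is similar to its Jordan form J, which has the same characteristic polynomial as A) gives
  χ_A(x) = x^4 - 6*x^3 - 11*x^2 + 60*x + 100
which factors as (x - 5)^2*(x + 2)^2. The eigenvalues (with algebraic multiplicities) are λ = -2 with multiplicity 2, λ = 5 with multiplicity 2.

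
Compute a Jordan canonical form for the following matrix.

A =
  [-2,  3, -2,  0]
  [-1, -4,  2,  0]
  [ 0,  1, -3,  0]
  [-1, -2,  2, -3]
J_3(-3) ⊕ J_1(-3)

The characteristic polynomial is
  det(x·I − A) = x^4 + 12*x^3 + 54*x^2 + 108*x + 81 = (x + 3)^4

Eigenvalues and multiplicities (the geometric multiplicity of λ is n − rank(A − λI), which equals the number of Jordan blocks for λ):
  λ = -3: algebraic multiplicity = 4, geometric multiplicity = 2

Determining the block sizes for each eigenvalue:
  λ = -3: with am = 4 and gm = 2, the partition is not yet determined (e.g. several partitions of 4 into 2 parts exist). Let N = A − (-3)·I. Computing rank(N^1) = 2, rank(N^2) = 1, rank(N^3) = 0; the number of blocks of size ≥ j is rank(N^{j−1}) − rank(N^j), giving [2, 1, 1]. So we have 1 block(s) of size 3, 1 block(s) of size 1 → block sizes [3, 1]

Assembling the blocks gives a Jordan form
J =
  [-3,  1,  0,  0]
  [ 0, -3,  1,  0]
  [ 0,  0, -3,  0]
  [ 0,  0,  0, -3]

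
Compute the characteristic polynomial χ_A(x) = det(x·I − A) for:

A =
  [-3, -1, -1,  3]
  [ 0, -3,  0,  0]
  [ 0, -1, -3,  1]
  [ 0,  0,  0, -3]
x^4 + 12*x^3 + 54*x^2 + 108*x + 81

Expanding det(x·I − A) (e.g. by cofactor expansion or by noting that A is similar to its Jordan form J, which has the same characteristic polynomial as A) gives
  χ_A(x) = x^4 + 12*x^3 + 54*x^2 + 108*x + 81
which factors as (x + 3)^4. The eigenvalues (with algebraic multiplicities) are λ = -3 with multiplicity 4.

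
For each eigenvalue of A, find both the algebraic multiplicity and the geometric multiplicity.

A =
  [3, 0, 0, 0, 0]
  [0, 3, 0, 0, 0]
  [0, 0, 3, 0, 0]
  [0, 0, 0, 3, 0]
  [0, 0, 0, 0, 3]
λ = 3: alg = 5, geom = 5

Step 1 — factor the characteristic polynomial to read off the algebraic multiplicities:
  χ_A(x) = (x - 3)^5

Step 2 — compute geometric multiplicities via the rank-nullity identity g(λ) = n − rank(A − λI):
  rank(A − (3)·I) = 0, so dim ker(A − (3)·I) = n − 0 = 5

Summary:
  λ = 3: algebraic multiplicity = 5, geometric multiplicity = 5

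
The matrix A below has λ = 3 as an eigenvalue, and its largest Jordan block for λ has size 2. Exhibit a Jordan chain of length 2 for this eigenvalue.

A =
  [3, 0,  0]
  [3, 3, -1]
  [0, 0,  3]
A Jordan chain for λ = 3 of length 2:
v_1 = (0, 3, 0)ᵀ
v_2 = (1, 0, 0)ᵀ

Let N = A − (3)·I. We want v_2 with N^2 v_2 = 0 but N^1 v_2 ≠ 0; then v_{j-1} := N · v_j for j = 2, …, 2.

Pick v_2 = (1, 0, 0)ᵀ.
Then v_1 = N · v_2 = (0, 3, 0)ᵀ.

Sanity check: (A − (3)·I) v_1 = (0, 0, 0)ᵀ = 0. ✓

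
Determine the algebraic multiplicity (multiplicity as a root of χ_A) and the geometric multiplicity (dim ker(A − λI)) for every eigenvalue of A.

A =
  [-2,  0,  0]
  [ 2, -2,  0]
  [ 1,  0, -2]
λ = -2: alg = 3, geom = 2

Step 1 — factor the characteristic polynomial to read off the algebraic multiplicities:
  χ_A(x) = (x + 2)^3

Step 2 — compute geometric multiplicities via the rank-nullity identity g(λ) = n − rank(A − λI):
  rank(A − (-2)·I) = 1, so dim ker(A − (-2)·I) = n − 1 = 2

Summary:
  λ = -2: algebraic multiplicity = 3, geometric multiplicity = 2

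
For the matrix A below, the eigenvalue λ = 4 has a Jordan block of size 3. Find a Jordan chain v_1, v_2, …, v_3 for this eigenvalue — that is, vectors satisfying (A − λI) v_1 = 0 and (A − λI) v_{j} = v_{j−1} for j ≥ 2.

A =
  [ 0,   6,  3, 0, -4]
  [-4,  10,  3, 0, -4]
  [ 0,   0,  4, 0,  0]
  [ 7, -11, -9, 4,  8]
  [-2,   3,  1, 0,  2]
A Jordan chain for λ = 4 of length 3:
v_1 = (2, 2, 0, -4, 1)ᵀ
v_2 = (3, 3, 0, -9, 1)ᵀ
v_3 = (0, 0, 1, 0, 0)ᵀ

Let N = A − (4)·I. We want v_3 with N^3 v_3 = 0 but N^2 v_3 ≠ 0; then v_{j-1} := N · v_j for j = 3, …, 2.

Pick v_3 = (0, 0, 1, 0, 0)ᵀ.
Then v_2 = N · v_3 = (3, 3, 0, -9, 1)ᵀ.
Then v_1 = N · v_2 = (2, 2, 0, -4, 1)ᵀ.

Sanity check: (A − (4)·I) v_1 = (0, 0, 0, 0, 0)ᵀ = 0. ✓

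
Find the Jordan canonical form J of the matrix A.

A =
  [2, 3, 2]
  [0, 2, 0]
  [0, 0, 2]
J_2(2) ⊕ J_1(2)

The characteristic polynomial is
  det(x·I − A) = x^3 - 6*x^2 + 12*x - 8 = (x - 2)^3

Eigenvalues and multiplicities (the geometric multiplicity of λ is n − rank(A − λI), which equals the number of Jordan blocks for λ):
  λ = 2: algebraic multiplicity = 3, geometric multiplicity = 2

Determining the block sizes for each eigenvalue:
  λ = 2: 2 blocks summing to 3 forces exactly one block of size 2 and the rest size 1 → block sizes [2, 1]

Assembling the blocks gives a Jordan form
J =
  [2, 1, 0]
  [0, 2, 0]
  [0, 0, 2]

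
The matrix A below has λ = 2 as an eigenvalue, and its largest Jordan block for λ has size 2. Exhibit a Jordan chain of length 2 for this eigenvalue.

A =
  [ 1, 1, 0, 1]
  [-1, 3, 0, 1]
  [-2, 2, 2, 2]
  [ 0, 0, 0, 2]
A Jordan chain for λ = 2 of length 2:
v_1 = (-1, -1, -2, 0)ᵀ
v_2 = (1, 0, 0, 0)ᵀ

Let N = A − (2)·I. We want v_2 with N^2 v_2 = 0 but N^1 v_2 ≠ 0; then v_{j-1} := N · v_j for j = 2, …, 2.

Pick v_2 = (1, 0, 0, 0)ᵀ.
Then v_1 = N · v_2 = (-1, -1, -2, 0)ᵀ.

Sanity check: (A − (2)·I) v_1 = (0, 0, 0, 0)ᵀ = 0. ✓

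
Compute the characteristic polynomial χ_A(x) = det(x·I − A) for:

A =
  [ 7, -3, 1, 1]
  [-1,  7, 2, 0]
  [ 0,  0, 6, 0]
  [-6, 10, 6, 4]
x^4 - 24*x^3 + 216*x^2 - 864*x + 1296

Expanding det(x·I − A) (e.g. by cofactor expansion or by noting that A is similar to its Jordan form J, which has the same characteristic polynomial as A) gives
  χ_A(x) = x^4 - 24*x^3 + 216*x^2 - 864*x + 1296
which factors as (x - 6)^4. The eigenvalues (with algebraic multiplicities) are λ = 6 with multiplicity 4.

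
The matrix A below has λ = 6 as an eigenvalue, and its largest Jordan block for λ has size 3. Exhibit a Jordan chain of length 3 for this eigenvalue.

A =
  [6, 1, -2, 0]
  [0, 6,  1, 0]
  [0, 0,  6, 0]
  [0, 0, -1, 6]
A Jordan chain for λ = 6 of length 3:
v_1 = (1, 0, 0, 0)ᵀ
v_2 = (-2, 1, 0, -1)ᵀ
v_3 = (0, 0, 1, 0)ᵀ

Let N = A − (6)·I. We want v_3 with N^3 v_3 = 0 but N^2 v_3 ≠ 0; then v_{j-1} := N · v_j for j = 3, …, 2.

Pick v_3 = (0, 0, 1, 0)ᵀ.
Then v_2 = N · v_3 = (-2, 1, 0, -1)ᵀ.
Then v_1 = N · v_2 = (1, 0, 0, 0)ᵀ.

Sanity check: (A − (6)·I) v_1 = (0, 0, 0, 0)ᵀ = 0. ✓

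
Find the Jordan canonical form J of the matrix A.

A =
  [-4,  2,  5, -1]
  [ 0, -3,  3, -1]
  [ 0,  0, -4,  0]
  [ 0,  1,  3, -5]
J_3(-4) ⊕ J_1(-4)

The characteristic polynomial is
  det(x·I − A) = x^4 + 16*x^3 + 96*x^2 + 256*x + 256 = (x + 4)^4

Eigenvalues and multiplicities (the geometric multiplicity of λ is n − rank(A − λI), which equals the number of Jordan blocks for λ):
  λ = -4: algebraic multiplicity = 4, geometric multiplicity = 2

Determining the block sizes for each eigenvalue:
  λ = -4: with am = 4 and gm = 2, the partition is not yet determined (e.g. several partitions of 4 into 2 parts exist). Let N = A − (-4)·I. Computing rank(N^1) = 2, rank(N^2) = 1, rank(N^3) = 0; the number of blocks of size ≥ j is rank(N^{j−1}) − rank(N^j), giving [2, 1, 1]. So we have 1 block(s) of size 3, 1 block(s) of size 1 → block sizes [3, 1]

Assembling the blocks gives a Jordan form
J =
  [-4,  1,  0,  0]
  [ 0, -4,  1,  0]
  [ 0,  0, -4,  0]
  [ 0,  0,  0, -4]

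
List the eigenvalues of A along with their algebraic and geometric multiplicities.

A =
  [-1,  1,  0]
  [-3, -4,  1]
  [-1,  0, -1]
λ = -2: alg = 3, geom = 1

Step 1 — factor the characteristic polynomial to read off the algebraic multiplicities:
  χ_A(x) = (x + 2)^3

Step 2 — compute geometric multiplicities via the rank-nullity identity g(λ) = n − rank(A − λI):
  rank(A − (-2)·I) = 2, so dim ker(A − (-2)·I) = n − 2 = 1

Summary:
  λ = -2: algebraic multiplicity = 3, geometric multiplicity = 1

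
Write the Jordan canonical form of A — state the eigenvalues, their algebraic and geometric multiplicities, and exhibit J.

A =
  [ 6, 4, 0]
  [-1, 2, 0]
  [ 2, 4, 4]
J_2(4) ⊕ J_1(4)

The characteristic polynomial is
  det(x·I − A) = x^3 - 12*x^2 + 48*x - 64 = (x - 4)^3

Eigenvalues and multiplicities (the geometric multiplicity of λ is n − rank(A − λI), which equals the number of Jordan blocks for λ):
  λ = 4: algebraic multiplicity = 3, geometric multiplicity = 2

Determining the block sizes for each eigenvalue:
  λ = 4: 2 blocks summing to 3 forces exactly one block of size 2 and the rest size 1 → block sizes [2, 1]

Assembling the blocks gives a Jordan form
J =
  [4, 1, 0]
  [0, 4, 0]
  [0, 0, 4]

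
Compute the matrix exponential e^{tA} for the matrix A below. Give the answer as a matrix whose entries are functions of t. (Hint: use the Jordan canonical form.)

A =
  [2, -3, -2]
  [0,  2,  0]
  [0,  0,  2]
e^{tA} =
  [exp(2*t), -3*t*exp(2*t), -2*t*exp(2*t)]
  [0, exp(2*t), 0]
  [0, 0, exp(2*t)]

Strategy: write A = P · J · P⁻¹ where J is a Jordan canonical form, so e^{tA} = P · e^{tJ} · P⁻¹, and e^{tJ} can be computed block-by-block.

A has Jordan form
J =
  [2, 1, 0]
  [0, 2, 0]
  [0, 0, 2]
(up to reordering of blocks).

Per-block formulas:
  For a 1×1 block at λ = 2: exp(t · [2]) = [e^(2t)].
  For a 2×2 Jordan block J_2(2): exp(t · J_2(2)) = e^(2t)·(I + t·N), where N is the 2×2 nilpotent shift.

After assembling e^{tJ} and conjugating by P, we get:

e^{tA} =
  [exp(2*t), -3*t*exp(2*t), -2*t*exp(2*t)]
  [0, exp(2*t), 0]
  [0, 0, exp(2*t)]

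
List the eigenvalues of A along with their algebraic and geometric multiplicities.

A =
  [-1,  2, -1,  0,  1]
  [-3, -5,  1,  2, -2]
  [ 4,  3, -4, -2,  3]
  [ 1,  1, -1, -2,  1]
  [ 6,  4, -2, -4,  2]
λ = -2: alg = 5, geom = 2

Step 1 — factor the characteristic polynomial to read off the algebraic multiplicities:
  χ_A(x) = (x + 2)^5

Step 2 — compute geometric multiplicities via the rank-nullity identity g(λ) = n − rank(A − λI):
  rank(A − (-2)·I) = 3, so dim ker(A − (-2)·I) = n − 3 = 2

Summary:
  λ = -2: algebraic multiplicity = 5, geometric multiplicity = 2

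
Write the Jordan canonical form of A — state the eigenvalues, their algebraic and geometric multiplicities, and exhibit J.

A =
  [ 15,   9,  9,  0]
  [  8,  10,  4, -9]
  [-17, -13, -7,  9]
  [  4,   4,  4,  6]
J_2(6) ⊕ J_2(6)

The characteristic polynomial is
  det(x·I − A) = x^4 - 24*x^3 + 216*x^2 - 864*x + 1296 = (x - 6)^4

Eigenvalues and multiplicities (the geometric multiplicity of λ is n − rank(A − λI), which equals the number of Jordan blocks for λ):
  λ = 6: algebraic multiplicity = 4, geometric multiplicity = 2

Determining the block sizes for each eigenvalue:
  λ = 6: with am = 4 and gm = 2, the partition is not yet determined (e.g. several partitions of 4 into 2 parts exist). Let N = A − (6)·I. Computing rank(N^1) = 2, rank(N^2) = 0; the number of blocks of size ≥ j is rank(N^{j−1}) − rank(N^j), giving [2, 2]. So we have 2 block(s) of size 2 → block sizes [2, 2]

Assembling the blocks gives a Jordan form
J =
  [6, 1, 0, 0]
  [0, 6, 0, 0]
  [0, 0, 6, 1]
  [0, 0, 0, 6]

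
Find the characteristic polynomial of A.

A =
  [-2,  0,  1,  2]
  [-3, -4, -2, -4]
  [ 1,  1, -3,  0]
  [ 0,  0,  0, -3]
x^4 + 12*x^3 + 54*x^2 + 108*x + 81

Expanding det(x·I − A) (e.g. by cofactor expansion or by noting that A is similar to its Jordan form J, which has the same characteristic polynomial as A) gives
  χ_A(x) = x^4 + 12*x^3 + 54*x^2 + 108*x + 81
which factors as (x + 3)^4. The eigenvalues (with algebraic multiplicities) are λ = -3 with multiplicity 4.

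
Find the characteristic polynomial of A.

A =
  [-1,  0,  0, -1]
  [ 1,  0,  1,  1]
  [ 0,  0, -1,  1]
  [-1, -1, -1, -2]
x^4 + 4*x^3 + 6*x^2 + 4*x + 1

Expanding det(x·I − A) (e.g. by cofactor expansion or by noting that A is similar to its Jordan form J, which has the same characteristic polynomial as A) gives
  χ_A(x) = x^4 + 4*x^3 + 6*x^2 + 4*x + 1
which factors as (x + 1)^4. The eigenvalues (with algebraic multiplicities) are λ = -1 with multiplicity 4.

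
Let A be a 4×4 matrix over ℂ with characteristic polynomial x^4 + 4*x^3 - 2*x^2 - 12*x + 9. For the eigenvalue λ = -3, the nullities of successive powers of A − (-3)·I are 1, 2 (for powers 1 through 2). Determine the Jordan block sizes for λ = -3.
Block sizes for λ = -3: [2]

From the dimensions of kernels of powers, the number of Jordan blocks of size at least j is d_j − d_{j−1} where d_j = dim ker(N^j) (with d_0 = 0). Computing the differences gives [1, 1].
The number of blocks of size exactly k is (#blocks of size ≥ k) − (#blocks of size ≥ k + 1), so the partition is: 1 block(s) of size 2.
In nonincreasing order the block sizes are [2].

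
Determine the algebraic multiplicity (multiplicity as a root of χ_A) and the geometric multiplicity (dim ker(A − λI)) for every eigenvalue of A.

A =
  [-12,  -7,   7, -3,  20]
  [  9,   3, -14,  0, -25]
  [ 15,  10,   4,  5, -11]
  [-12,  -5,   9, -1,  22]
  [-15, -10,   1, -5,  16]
λ = 0: alg = 3, geom = 1; λ = 5: alg = 2, geom = 1

Step 1 — factor the characteristic polynomial to read off the algebraic multiplicities:
  χ_A(x) = x^3*(x - 5)^2

Step 2 — compute geometric multiplicities via the rank-nullity identity g(λ) = n − rank(A − λI):
  rank(A − (0)·I) = 4, so dim ker(A − (0)·I) = n − 4 = 1
  rank(A − (5)·I) = 4, so dim ker(A − (5)·I) = n − 4 = 1

Summary:
  λ = 0: algebraic multiplicity = 3, geometric multiplicity = 1
  λ = 5: algebraic multiplicity = 2, geometric multiplicity = 1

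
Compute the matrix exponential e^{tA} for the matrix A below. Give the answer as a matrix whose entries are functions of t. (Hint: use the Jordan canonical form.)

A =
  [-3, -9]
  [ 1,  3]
e^{tA} =
  [1 - 3*t, -9*t]
  [t, 3*t + 1]

Strategy: write A = P · J · P⁻¹ where J is a Jordan canonical form, so e^{tA} = P · e^{tJ} · P⁻¹, and e^{tJ} can be computed block-by-block.

A has Jordan form
J =
  [0, 1]
  [0, 0]
(up to reordering of blocks).

Per-block formulas:
  For a 2×2 Jordan block J_2(0): exp(t · J_2(0)) = e^(0t)·(I + t·N), where N is the 2×2 nilpotent shift.

After assembling e^{tJ} and conjugating by P, we get:

e^{tA} =
  [1 - 3*t, -9*t]
  [t, 3*t + 1]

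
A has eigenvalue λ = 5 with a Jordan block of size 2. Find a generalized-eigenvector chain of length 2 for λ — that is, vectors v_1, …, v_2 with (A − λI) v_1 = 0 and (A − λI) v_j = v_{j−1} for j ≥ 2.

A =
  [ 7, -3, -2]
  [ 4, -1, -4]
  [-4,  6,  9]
A Jordan chain for λ = 5 of length 2:
v_1 = (2, 4, -4)ᵀ
v_2 = (1, 0, 0)ᵀ

Let N = A − (5)·I. We want v_2 with N^2 v_2 = 0 but N^1 v_2 ≠ 0; then v_{j-1} := N · v_j for j = 2, …, 2.

Pick v_2 = (1, 0, 0)ᵀ.
Then v_1 = N · v_2 = (2, 4, -4)ᵀ.

Sanity check: (A − (5)·I) v_1 = (0, 0, 0)ᵀ = 0. ✓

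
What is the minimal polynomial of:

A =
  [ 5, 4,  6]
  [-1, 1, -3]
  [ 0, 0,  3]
x^2 - 6*x + 9

The characteristic polynomial is χ_A(x) = (x - 3)^3, so the eigenvalues are known. The minimal polynomial is
  m_A(x) = Π_λ (x − λ)^{k_λ}
where k_λ is the size of the *largest* Jordan block for λ (equivalently, the smallest k with (A − λI)^k v = 0 for every generalised eigenvector v of λ).

  λ = 3: largest Jordan block has size 2, contributing (x − 3)^2

So m_A(x) = (x - 3)^2 = x^2 - 6*x + 9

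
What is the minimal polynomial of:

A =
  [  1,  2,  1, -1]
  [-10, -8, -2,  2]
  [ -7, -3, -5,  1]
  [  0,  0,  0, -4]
x^3 + 12*x^2 + 48*x + 64

The characteristic polynomial is χ_A(x) = (x + 4)^4, so the eigenvalues are known. The minimal polynomial is
  m_A(x) = Π_λ (x − λ)^{k_λ}
where k_λ is the size of the *largest* Jordan block for λ (equivalently, the smallest k with (A − λI)^k v = 0 for every generalised eigenvector v of λ).

  λ = -4: largest Jordan block has size 3, contributing (x + 4)^3

So m_A(x) = (x + 4)^3 = x^3 + 12*x^2 + 48*x + 64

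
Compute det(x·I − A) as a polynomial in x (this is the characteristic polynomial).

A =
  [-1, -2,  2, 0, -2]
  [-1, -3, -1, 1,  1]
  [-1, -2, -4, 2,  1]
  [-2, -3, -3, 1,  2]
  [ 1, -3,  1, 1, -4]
x^5 + 11*x^4 + 48*x^3 + 104*x^2 + 112*x + 48

Expanding det(x·I − A) (e.g. by cofactor expansion or by noting that A is similar to its Jordan form J, which has the same characteristic polynomial as A) gives
  χ_A(x) = x^5 + 11*x^4 + 48*x^3 + 104*x^2 + 112*x + 48
which factors as (x + 2)^4*(x + 3). The eigenvalues (with algebraic multiplicities) are λ = -3 with multiplicity 1, λ = -2 with multiplicity 4.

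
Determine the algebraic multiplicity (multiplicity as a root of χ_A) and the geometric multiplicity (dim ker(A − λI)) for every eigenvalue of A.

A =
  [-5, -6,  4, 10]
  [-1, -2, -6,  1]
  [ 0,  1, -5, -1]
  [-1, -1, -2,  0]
λ = -3: alg = 4, geom = 2

Step 1 — factor the characteristic polynomial to read off the algebraic multiplicities:
  χ_A(x) = (x + 3)^4

Step 2 — compute geometric multiplicities via the rank-nullity identity g(λ) = n − rank(A − λI):
  rank(A − (-3)·I) = 2, so dim ker(A − (-3)·I) = n − 2 = 2

Summary:
  λ = -3: algebraic multiplicity = 4, geometric multiplicity = 2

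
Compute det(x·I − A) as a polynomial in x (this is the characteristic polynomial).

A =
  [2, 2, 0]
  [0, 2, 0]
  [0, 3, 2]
x^3 - 6*x^2 + 12*x - 8

Expanding det(x·I − A) (e.g. by cofactor expansion or by noting that A is similar to its Jordan form J, which has the same characteristic polynomial as A) gives
  χ_A(x) = x^3 - 6*x^2 + 12*x - 8
which factors as (x - 2)^3. The eigenvalues (with algebraic multiplicities) are λ = 2 with multiplicity 3.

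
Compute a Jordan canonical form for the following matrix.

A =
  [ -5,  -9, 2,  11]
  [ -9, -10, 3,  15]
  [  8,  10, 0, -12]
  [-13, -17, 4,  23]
J_3(2) ⊕ J_1(2)

The characteristic polynomial is
  det(x·I − A) = x^4 - 8*x^3 + 24*x^2 - 32*x + 16 = (x - 2)^4

Eigenvalues and multiplicities (the geometric multiplicity of λ is n − rank(A − λI), which equals the number of Jordan blocks for λ):
  λ = 2: algebraic multiplicity = 4, geometric multiplicity = 2

Determining the block sizes for each eigenvalue:
  λ = 2: with am = 4 and gm = 2, the partition is not yet determined (e.g. several partitions of 4 into 2 parts exist). Let N = A − (2)·I. Computing rank(N^1) = 2, rank(N^2) = 1, rank(N^3) = 0; the number of blocks of size ≥ j is rank(N^{j−1}) − rank(N^j), giving [2, 1, 1]. So we have 1 block(s) of size 3, 1 block(s) of size 1 → block sizes [3, 1]

Assembling the blocks gives a Jordan form
J =
  [2, 1, 0, 0]
  [0, 2, 1, 0]
  [0, 0, 2, 0]
  [0, 0, 0, 2]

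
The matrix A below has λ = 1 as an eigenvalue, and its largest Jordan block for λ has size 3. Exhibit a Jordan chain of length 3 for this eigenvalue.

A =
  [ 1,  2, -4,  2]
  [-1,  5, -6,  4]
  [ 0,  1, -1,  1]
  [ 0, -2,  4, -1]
A Jordan chain for λ = 1 of length 3:
v_1 = (-2, -4, -1, 2)ᵀ
v_2 = (0, -1, 0, 0)ᵀ
v_3 = (1, 0, 0, 0)ᵀ

Let N = A − (1)·I. We want v_3 with N^3 v_3 = 0 but N^2 v_3 ≠ 0; then v_{j-1} := N · v_j for j = 3, …, 2.

Pick v_3 = (1, 0, 0, 0)ᵀ.
Then v_2 = N · v_3 = (0, -1, 0, 0)ᵀ.
Then v_1 = N · v_2 = (-2, -4, -1, 2)ᵀ.

Sanity check: (A − (1)·I) v_1 = (0, 0, 0, 0)ᵀ = 0. ✓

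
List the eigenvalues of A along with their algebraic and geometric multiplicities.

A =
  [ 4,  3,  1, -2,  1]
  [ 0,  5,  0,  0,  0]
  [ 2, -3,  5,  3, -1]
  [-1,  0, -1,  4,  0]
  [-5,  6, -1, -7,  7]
λ = 5: alg = 5, geom = 3

Step 1 — factor the characteristic polynomial to read off the algebraic multiplicities:
  χ_A(x) = (x - 5)^5

Step 2 — compute geometric multiplicities via the rank-nullity identity g(λ) = n − rank(A − λI):
  rank(A − (5)·I) = 2, so dim ker(A − (5)·I) = n − 2 = 3

Summary:
  λ = 5: algebraic multiplicity = 5, geometric multiplicity = 3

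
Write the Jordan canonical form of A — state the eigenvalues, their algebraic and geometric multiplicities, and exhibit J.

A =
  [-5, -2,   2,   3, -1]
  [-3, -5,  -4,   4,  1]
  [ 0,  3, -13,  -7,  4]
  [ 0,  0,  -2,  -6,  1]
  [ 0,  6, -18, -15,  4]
J_3(-5) ⊕ J_2(-5)

The characteristic polynomial is
  det(x·I − A) = x^5 + 25*x^4 + 250*x^3 + 1250*x^2 + 3125*x + 3125 = (x + 5)^5

Eigenvalues and multiplicities (the geometric multiplicity of λ is n − rank(A − λI), which equals the number of Jordan blocks for λ):
  λ = -5: algebraic multiplicity = 5, geometric multiplicity = 2

Determining the block sizes for each eigenvalue:
  λ = -5: with am = 5 and gm = 2, the partition is not yet determined (e.g. several partitions of 5 into 2 parts exist). Let N = A − (-5)·I. Computing rank(N^1) = 3, rank(N^2) = 1, rank(N^3) = 0; the number of blocks of size ≥ j is rank(N^{j−1}) − rank(N^j), giving [2, 2, 1]. So we have 1 block(s) of size 3, 1 block(s) of size 2 → block sizes [3, 2]

Assembling the blocks gives a Jordan form
J =
  [-5,  1,  0,  0,  0]
  [ 0, -5,  1,  0,  0]
  [ 0,  0, -5,  0,  0]
  [ 0,  0,  0, -5,  1]
  [ 0,  0,  0,  0, -5]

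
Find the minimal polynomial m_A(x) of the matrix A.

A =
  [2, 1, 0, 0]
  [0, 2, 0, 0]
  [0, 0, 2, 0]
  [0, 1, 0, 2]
x^2 - 4*x + 4

The characteristic polynomial is χ_A(x) = (x - 2)^4, so the eigenvalues are known. The minimal polynomial is
  m_A(x) = Π_λ (x − λ)^{k_λ}
where k_λ is the size of the *largest* Jordan block for λ (equivalently, the smallest k with (A − λI)^k v = 0 for every generalised eigenvector v of λ).

  λ = 2: largest Jordan block has size 2, contributing (x − 2)^2

So m_A(x) = (x - 2)^2 = x^2 - 4*x + 4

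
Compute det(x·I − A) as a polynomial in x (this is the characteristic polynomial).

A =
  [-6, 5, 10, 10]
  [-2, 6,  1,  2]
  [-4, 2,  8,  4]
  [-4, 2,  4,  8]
x^4 - 16*x^3 + 96*x^2 - 256*x + 256

Expanding det(x·I − A) (e.g. by cofactor expansion or by noting that A is similar to its Jordan form J, which has the same characteristic polynomial as A) gives
  χ_A(x) = x^4 - 16*x^3 + 96*x^2 - 256*x + 256
which factors as (x - 4)^4. The eigenvalues (with algebraic multiplicities) are λ = 4 with multiplicity 4.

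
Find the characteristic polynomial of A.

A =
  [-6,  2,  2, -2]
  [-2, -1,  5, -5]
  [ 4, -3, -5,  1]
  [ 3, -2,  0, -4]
x^4 + 16*x^3 + 96*x^2 + 256*x + 256

Expanding det(x·I − A) (e.g. by cofactor expansion or by noting that A is similar to its Jordan form J, which has the same characteristic polynomial as A) gives
  χ_A(x) = x^4 + 16*x^3 + 96*x^2 + 256*x + 256
which factors as (x + 4)^4. The eigenvalues (with algebraic multiplicities) are λ = -4 with multiplicity 4.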